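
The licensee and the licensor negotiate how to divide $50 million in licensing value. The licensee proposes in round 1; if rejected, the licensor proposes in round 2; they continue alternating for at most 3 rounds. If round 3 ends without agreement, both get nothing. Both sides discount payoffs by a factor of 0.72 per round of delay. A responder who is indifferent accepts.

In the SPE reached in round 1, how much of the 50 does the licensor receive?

10.08

Solve by backward induction from round 3.
Round 3 (the licensee proposes): the licensor will accept anything ≥ 0, so the licensee offers 0 and keeps 50.
Round 2 (the licensor proposes): the licensee can get 50 next round, worth 0.72 × 50 = 36 now; the licensor offers that and keeps 14.
Round 1 (the licensee proposes): the licensor can get 14 next round, worth 0.72 × 14 = 10.08 now. The licensee offers 10.08 and keeps 50 − 10.08 = 39.92.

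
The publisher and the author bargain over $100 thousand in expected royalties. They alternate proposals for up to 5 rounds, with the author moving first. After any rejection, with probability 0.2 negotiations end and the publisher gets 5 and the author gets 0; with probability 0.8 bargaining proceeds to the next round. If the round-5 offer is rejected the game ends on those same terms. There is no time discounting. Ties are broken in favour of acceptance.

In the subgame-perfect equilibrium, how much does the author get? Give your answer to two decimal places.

By backward induction:
Round 5 (the author proposes): the publisher gets 5 if talks fail, so the author offers 5 and keeps 95.
Round 4 (the publisher proposes): rejecting gives the author an expected 0.8 × 95 = 76. The publisher offers 76 and keeps 100 − 76 = 24.
Round 3 (the author proposes): rejecting gives the publisher an expected 0.8 × 24 + 0.2 × 5 = 20.2; the author offers that and keeps 79.8.
Round 2 (the publisher proposes): rejecting gives the author an expected 0.8 × 79.8 = 63.84; the publisher offers that and keeps 36.16.
Round 1 (the author proposes): rejecting gives the publisher an expected 0.8 × 36.16 + 0.2 × 5 = 29.928, so the author offers 29.928, keeping 70.072.

70.07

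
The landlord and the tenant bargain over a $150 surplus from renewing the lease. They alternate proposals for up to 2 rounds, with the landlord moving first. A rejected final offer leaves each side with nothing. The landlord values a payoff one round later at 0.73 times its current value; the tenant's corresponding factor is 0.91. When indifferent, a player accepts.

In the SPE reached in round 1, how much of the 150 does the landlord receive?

13.5

Round 2 (the tenant proposes): the landlord will accept anything ≥ 0, so the tenant offers 0 and keeps 150.
Round 1 (the landlord proposes): the tenant can get 150 next round, worth 0.91 × 150 = 136.5 now. The landlord offers 136.5 and keeps 150 − 136.5 = 13.5.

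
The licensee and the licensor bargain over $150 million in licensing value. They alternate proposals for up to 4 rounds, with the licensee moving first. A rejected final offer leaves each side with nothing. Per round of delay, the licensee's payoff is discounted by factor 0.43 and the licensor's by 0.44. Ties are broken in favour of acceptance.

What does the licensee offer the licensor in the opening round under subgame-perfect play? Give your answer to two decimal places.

50.11

Round 4 (the licensor proposes): rejection yields 0 for the licensee; the licensor offers 0 and keeps 150.
Round 3 (the licensee proposes): the licensor can get 150 next round, worth 0.44 × 150 = 66 now. The licensee offers 66 and keeps 150 − 66 = 84.
Round 2 (the licensor proposes): the licensee can get 84 next round, worth 0.43 × 84 = 36.12 now, so the licensor offers 36.12, keeping 113.88.
Round 1 (the licensee proposes): the licensor can get 113.88 next round, worth 0.44 × 113.88 = 50.1072 now. The licensee offers 50.1072 and keeps 150 − 50.1072 = 99.8928.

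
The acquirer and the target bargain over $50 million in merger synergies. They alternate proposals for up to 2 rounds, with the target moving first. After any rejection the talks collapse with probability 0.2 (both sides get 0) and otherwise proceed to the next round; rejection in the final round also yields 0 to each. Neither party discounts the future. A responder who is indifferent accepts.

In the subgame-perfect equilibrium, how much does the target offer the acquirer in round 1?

By backward induction:
Round 2 (the acquirer proposes): the target will accept anything ≥ 0, so the acquirer offers 0 and keeps 50.
Round 1 (the target proposes): rejecting gives the acquirer an expected 0.8 × 50 = 40, so the target offers 40, keeping 10.

40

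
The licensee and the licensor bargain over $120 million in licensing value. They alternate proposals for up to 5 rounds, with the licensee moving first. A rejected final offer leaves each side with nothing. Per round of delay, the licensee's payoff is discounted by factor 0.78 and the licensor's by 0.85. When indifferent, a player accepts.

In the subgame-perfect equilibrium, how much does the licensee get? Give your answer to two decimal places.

Round 5 (the licensee proposes): rejection yields 0 for the licensor; the licensee offers 0 and keeps 120.
Round 4 (the licensor proposes): the licensee can get 120 next round, worth 0.78 × 120 = 93.6 now, so the licensor offers 93.6, keeping 26.4.
Round 3 (the licensee proposes): the licensor can get 26.4 next round, worth 0.85 × 26.4 = 22.44 now; the licensee offers that and keeps 97.56.
Round 2 (the licensor proposes): the licensee can get 97.56 next round, worth 0.78 × 97.56 = 76.0968 now, so the licensor offers 76.0968, keeping 43.9032.
Round 1 (the licensee proposes): the licensor can get 43.9032 next round, worth 0.85 × 43.9032 = 37.31772 now. The licensee offers 37.31772 and keeps 120 − 37.31772 = 82.68228.

82.68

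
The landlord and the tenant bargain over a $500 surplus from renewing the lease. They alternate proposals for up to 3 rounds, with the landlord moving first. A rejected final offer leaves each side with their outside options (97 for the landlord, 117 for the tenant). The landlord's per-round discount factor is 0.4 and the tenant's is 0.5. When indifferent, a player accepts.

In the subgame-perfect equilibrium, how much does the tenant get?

173.4

Solve by backward induction from round 3.
Round 3 (the landlord proposes): the tenant gets 117 if talks fail, so the landlord offers 117 and keeps 383.
Round 2 (the tenant proposes): the landlord can get 383 next round, worth 0.4 × 383 = 153.2 now, so the tenant offers 153.2, keeping 346.8.
Round 1 (the landlord proposes): the tenant can get 346.8 next round, worth 0.5 × 346.8 = 173.4 now. The landlord offers 173.4 and keeps 500 − 173.4 = 326.6.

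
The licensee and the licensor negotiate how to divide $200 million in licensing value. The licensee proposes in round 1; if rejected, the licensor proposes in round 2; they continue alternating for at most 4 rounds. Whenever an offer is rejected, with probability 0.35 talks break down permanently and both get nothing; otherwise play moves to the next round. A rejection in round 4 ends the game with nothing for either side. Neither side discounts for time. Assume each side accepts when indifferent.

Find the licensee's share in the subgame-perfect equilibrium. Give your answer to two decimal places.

99.58

Round 4 (the licensor proposes): the licensee will accept anything ≥ 0, so the licensor offers 0 and keeps 200.
Round 3 (the licensee proposes): rejecting gives the licensor an expected 0.65 × 200 = 130, so the licensee offers 130, keeping 70.
Round 2 (the licensor proposes): rejecting gives the licensee an expected 0.65 × 70 = 45.5, so the licensor offers 45.5, keeping 154.5.
Round 1 (the licensee proposes): rejecting gives the licensor an expected 0.65 × 154.5 = 100.425, so the licensee offers 100.425, keeping 99.575.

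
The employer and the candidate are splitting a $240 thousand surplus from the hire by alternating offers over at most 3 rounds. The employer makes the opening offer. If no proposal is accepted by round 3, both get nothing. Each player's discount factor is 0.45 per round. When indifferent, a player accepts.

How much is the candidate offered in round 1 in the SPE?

59.4

Solve by backward induction from round 3.
Round 3 (the employer proposes): rejection yields 0 for the candidate; the employer offers 0 and keeps 240.
Round 2 (the candidate proposes): the employer can get 240 next round, worth 0.45 × 240 = 108 now, so the candidate offers 108, keeping 132.
Round 1 (the employer proposes): the candidate can get 132 next round, worth 0.45 × 132 = 59.4 now; the employer offers that and keeps 180.6.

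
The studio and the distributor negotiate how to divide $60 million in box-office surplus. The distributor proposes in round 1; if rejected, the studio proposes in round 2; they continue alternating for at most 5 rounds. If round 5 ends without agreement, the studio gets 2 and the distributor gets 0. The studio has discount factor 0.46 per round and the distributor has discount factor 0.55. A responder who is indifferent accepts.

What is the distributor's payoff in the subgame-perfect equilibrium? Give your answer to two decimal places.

Round 5 (the distributor proposes): the studio gets 2 if talks fail, so the distributor offers 2 and keeps 58.
Round 4 (the studio proposes): the distributor can get 58 next round, worth 0.55 × 58 = 31.9 now, so the studio offers 31.9, keeping 28.1.
Round 3 (the distributor proposes): the studio can get 28.1 next round, worth 0.46 × 28.1 = 12.926 now; the distributor offers that and keeps 47.074.
Round 2 (the studio proposes): the distributor can get 47.074 next round, worth 0.55 × 47.074 = 25.8907 now; the studio offers that and keeps 34.1093.
Round 1 (the distributor proposes): the studio can get 34.1093 next round, worth 0.46 × 34.1093 = 15.690278 now. The distributor offers 15.690278 and keeps 60 − 15.690278 = 44.309722.

44.31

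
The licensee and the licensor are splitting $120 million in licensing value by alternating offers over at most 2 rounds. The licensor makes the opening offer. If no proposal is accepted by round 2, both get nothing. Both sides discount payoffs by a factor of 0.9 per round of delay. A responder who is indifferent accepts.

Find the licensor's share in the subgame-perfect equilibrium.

By backward induction:
Round 2 (the licensee proposes): the licensor will accept anything ≥ 0, so the licensee offers 0 and keeps 120.
Round 1 (the licensor proposes): the licensee can get 120 next round, worth 0.9 × 120 = 108 now. The licensor offers 108 and keeps 120 − 108 = 12.

12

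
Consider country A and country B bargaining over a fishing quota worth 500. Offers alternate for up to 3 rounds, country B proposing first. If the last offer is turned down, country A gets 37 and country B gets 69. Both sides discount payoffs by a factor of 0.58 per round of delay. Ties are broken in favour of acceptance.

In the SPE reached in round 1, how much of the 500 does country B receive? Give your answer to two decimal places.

365.75

By backward induction:
Round 3 (country B proposes): country A gets 37 if talks fail, so country B offers 37 and keeps 463.
Round 2 (country A proposes): country B can get 463 next round, worth 0.58 × 463 = 268.54 now, so country A offers 268.54, keeping 231.46.
Round 1 (country B proposes): country A can get 231.46 next round, worth 0.58 × 231.46 = 134.2468 now. Country B offers 134.2468 and keeps 500 − 134.2468 = 365.7532.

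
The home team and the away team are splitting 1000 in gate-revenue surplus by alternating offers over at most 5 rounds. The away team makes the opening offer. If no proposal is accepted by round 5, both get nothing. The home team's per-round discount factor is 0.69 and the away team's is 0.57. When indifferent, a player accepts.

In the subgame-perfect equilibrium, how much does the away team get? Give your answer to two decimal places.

586.61

Round 5 (the away team proposes): rejection yields 0 for the home team; the away team offers 0 and keeps 1000.
Round 4 (the home team proposes): the away team can get 1000 next round, worth 0.57 × 1000 = 570 now. The home team offers 570 and keeps 1000 − 570 = 430.
Round 3 (the away team proposes): the home team can get 430 next round, worth 0.69 × 430 = 296.7 now, so the away team offers 296.7, keeping 703.3.
Round 2 (the home team proposes): the away team can get 703.3 next round, worth 0.57 × 703.3 = 400.881 now; the home team offers that and keeps 599.119.
Round 1 (the away team proposes): the home team can get 599.119 next round, worth 0.69 × 599.119 = 413.39211 now. The away team offers 413.39211 and keeps 1000 − 413.39211 = 586.60789.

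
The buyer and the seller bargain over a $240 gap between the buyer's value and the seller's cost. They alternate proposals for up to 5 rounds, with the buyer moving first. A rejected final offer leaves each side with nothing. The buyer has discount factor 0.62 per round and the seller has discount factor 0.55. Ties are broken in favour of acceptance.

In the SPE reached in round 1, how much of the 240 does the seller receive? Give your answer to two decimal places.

Work backward from the last round.
Round 5 (the buyer proposes): rejection yields 0 for the seller; the buyer offers 0 and keeps 240.
Round 4 (the seller proposes): the buyer can get 240 next round, worth 0.62 × 240 = 148.8 now; the seller offers that and keeps 91.2.
Round 3 (the buyer proposes): the seller can get 91.2 next round, worth 0.55 × 91.2 = 50.16 now; the buyer offers that and keeps 189.84.
Round 2 (the seller proposes): the buyer can get 189.84 next round, worth 0.62 × 189.84 = 117.7008 now; the seller offers that and keeps 122.2992.
Round 1 (the buyer proposes): the seller can get 122.2992 next round, worth 0.55 × 122.2992 = 67.26456 now. The buyer offers 67.26456 and keeps 240 − 67.26456 = 172.73544.

67.26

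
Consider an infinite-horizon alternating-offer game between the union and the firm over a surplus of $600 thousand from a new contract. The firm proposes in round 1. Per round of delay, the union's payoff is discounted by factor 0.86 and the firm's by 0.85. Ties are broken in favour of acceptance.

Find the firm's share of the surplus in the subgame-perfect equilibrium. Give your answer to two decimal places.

312.27

When the firm proposes, the union accepts any offer worth at least 0.86 times what the union would get by proposing next round; and vice versa.
This gives x = 600 − 0.86y and y = 600 − 0.85x, where x and y are each side's share when it proposes.
Hence (1 − 0.86·0.85)x = 600(1 − 0.86), i.e. 0.269·x = 84.
x ≈ 312.2677; the union's share is 600 − x ≈ 287.7323.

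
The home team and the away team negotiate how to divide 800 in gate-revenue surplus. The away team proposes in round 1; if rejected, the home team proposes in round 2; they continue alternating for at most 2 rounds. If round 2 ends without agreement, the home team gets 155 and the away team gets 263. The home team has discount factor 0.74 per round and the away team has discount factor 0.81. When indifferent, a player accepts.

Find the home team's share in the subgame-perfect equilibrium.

397.38

Round 2 (the home team proposes): the away team gets 263 if talks fail, so the home team offers 263 and keeps 537.
Round 1 (the away team proposes): the home team can get 537 next round, worth 0.74 × 537 = 397.38 now. The away team offers 397.38 and keeps 800 − 397.38 = 402.62.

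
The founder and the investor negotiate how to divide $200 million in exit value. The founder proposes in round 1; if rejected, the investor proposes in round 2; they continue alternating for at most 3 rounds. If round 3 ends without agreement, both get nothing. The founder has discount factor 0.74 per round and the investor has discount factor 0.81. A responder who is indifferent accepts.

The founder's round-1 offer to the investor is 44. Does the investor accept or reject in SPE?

Round 3 (the founder proposes): rejection yields 0 for the investor; the founder offers 0 and keeps 200.
Round 2 (the investor proposes): the founder can get 200 next round, worth 0.74 × 200 = 148 now; the investor offers that and keeps 52.
So by rejecting in round 1, the investor gets 52 next round, worth 0.81 × 52 = 42.12 now.
Offer 44 ≥ 42.12, so the investor accepts.

Accept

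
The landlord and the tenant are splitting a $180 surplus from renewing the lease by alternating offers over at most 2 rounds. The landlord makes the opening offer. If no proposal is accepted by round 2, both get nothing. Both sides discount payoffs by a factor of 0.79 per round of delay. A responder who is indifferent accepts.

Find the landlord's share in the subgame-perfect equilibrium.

37.8

Work backward from the last round.
Round 2 (the tenant proposes): the landlord will accept anything ≥ 0, so the tenant offers 0 and keeps 180.
Round 1 (the landlord proposes): the tenant can get 180 next round, worth 0.79 × 180 = 142.2 now, so the landlord offers 142.2, keeping 37.8.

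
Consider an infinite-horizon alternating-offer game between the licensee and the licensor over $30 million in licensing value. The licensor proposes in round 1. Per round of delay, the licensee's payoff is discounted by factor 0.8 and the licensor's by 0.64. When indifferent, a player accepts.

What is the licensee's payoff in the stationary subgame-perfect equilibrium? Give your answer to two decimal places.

17.70

When the licensor proposes, the licensee accepts any offer worth at least 0.8 times what the licensee would get by proposing next round; and vice versa.
This gives x = 30 − 0.8y and y = 30 − 0.64x, where x and y are each side's share when it proposes.
Hence (1 − 0.8·0.64)x = 30(1 − 0.8), i.e. 0.488·x = 6.
x ≈ 12.2951; the licensee's share is 30 − x ≈ 17.7049.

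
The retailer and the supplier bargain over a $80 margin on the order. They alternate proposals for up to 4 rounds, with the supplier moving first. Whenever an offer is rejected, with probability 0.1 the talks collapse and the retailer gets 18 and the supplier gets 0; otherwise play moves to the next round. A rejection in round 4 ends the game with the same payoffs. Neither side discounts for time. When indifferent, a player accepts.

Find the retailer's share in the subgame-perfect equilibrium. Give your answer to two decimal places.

68.78

Round 4 (the retailer proposes): rejection yields 0 for the supplier; the retailer offers 0 and keeps 80.
Round 3 (the supplier proposes): rejecting gives the retailer an expected 0.9 × 80 + 0.1 × 18 = 73.8, so the supplier offers 73.8, keeping 6.2.
Round 2 (the retailer proposes): rejecting gives the supplier an expected 0.9 × 6.2 = 5.58; the retailer offers that and keeps 74.42.
Round 1 (the supplier proposes): rejecting gives the retailer an expected 0.9 × 74.42 + 0.1 × 18 = 68.778. The supplier offers 68.778 and keeps 80 − 68.778 = 11.222.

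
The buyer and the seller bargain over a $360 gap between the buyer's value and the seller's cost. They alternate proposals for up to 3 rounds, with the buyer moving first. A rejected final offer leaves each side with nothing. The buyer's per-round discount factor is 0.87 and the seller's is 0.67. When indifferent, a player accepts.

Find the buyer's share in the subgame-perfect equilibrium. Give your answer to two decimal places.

Round 3 (the buyer proposes): rejection yields 0 for the seller; the buyer offers 0 and keeps 360.
Round 2 (the seller proposes): the buyer can get 360 next round, worth 0.87 × 360 = 313.2 now. The seller offers 313.2 and keeps 360 − 313.2 = 46.8.
Round 1 (the buyer proposes): the seller can get 46.8 next round, worth 0.67 × 46.8 = 31.356 now. The buyer offers 31.356 and keeps 360 − 31.356 = 328.644.

328.64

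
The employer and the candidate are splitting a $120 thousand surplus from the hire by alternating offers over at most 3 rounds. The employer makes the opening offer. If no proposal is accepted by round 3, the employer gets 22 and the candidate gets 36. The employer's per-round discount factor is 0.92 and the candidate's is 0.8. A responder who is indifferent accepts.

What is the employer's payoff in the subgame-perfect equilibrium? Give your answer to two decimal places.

Work backward from the last round.
Round 3 (the employer proposes): the candidate gets 36 if talks fail, so the employer offers 36 and keeps 84.
Round 2 (the candidate proposes): the employer can get 84 next round, worth 0.92 × 84 = 77.28 now; the candidate offers that and keeps 42.72.
Round 1 (the employer proposes): the candidate can get 42.72 next round, worth 0.8 × 42.72 = 34.176 now; the employer offers that and keeps 85.824.

85.82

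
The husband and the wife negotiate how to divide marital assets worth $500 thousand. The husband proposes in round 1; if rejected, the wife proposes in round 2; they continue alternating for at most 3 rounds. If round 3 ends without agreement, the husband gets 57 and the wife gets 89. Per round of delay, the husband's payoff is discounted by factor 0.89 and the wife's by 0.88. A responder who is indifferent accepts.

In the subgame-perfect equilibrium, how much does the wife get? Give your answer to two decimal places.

118.10

By backward induction:
Round 3 (the husband proposes): the wife gets 89 if talks fail, so the husband offers 89 and keeps 411.
Round 2 (the wife proposes): the husband can get 411 next round, worth 0.89 × 411 = 365.79 now, so the wife offers 365.79, keeping 134.21.
Round 1 (the husband proposes): the wife can get 134.21 next round, worth 0.88 × 134.21 = 118.1048 now; the husband offers that and keeps 381.8952.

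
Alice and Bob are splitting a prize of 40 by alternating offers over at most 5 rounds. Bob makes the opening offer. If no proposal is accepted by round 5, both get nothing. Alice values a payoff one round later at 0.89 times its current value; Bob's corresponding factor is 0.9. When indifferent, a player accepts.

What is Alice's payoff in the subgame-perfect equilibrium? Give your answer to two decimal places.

6.41

Round 5 (Bob proposes): rejection yields 0 for Alice; Bob offers 0 and keeps 40.
Round 4 (Alice proposes): Bob can get 40 next round, worth 0.9 × 40 = 36 now, so Alice offers 36, keeping 4.
Round 3 (Bob proposes): Alice can get 4 next round, worth 0.89 × 4 = 3.56 now. Bob offers 3.56 and keeps 40 − 3.56 = 36.44.
Round 2 (Alice proposes): Bob can get 36.44 next round, worth 0.9 × 36.44 = 32.796 now. Alice offers 32.796 and keeps 40 − 32.796 = 7.204.
Round 1 (Bob proposes): Alice can get 7.204 next round, worth 0.89 × 7.204 = 6.41156 now. Bob offers 6.41156 and keeps 40 − 6.41156 = 33.58844.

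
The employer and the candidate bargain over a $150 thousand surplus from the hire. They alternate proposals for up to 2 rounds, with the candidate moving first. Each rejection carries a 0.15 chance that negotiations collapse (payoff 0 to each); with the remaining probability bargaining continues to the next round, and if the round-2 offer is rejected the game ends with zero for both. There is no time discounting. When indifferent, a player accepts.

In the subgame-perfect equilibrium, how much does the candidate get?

Round 2 (the employer proposes): the candidate will accept anything ≥ 0, so the employer offers 0 and keeps 150.
Round 1 (the candidate proposes): rejecting gives the employer an expected 0.85 × 150 = 127.5; the candidate offers that and keeps 22.5.

22.5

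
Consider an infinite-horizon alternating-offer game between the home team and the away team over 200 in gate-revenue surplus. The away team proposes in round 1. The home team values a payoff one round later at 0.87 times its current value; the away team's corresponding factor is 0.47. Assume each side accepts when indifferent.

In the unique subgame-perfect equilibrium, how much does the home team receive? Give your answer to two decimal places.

156.01

When the away team proposes, the home team accepts any offer worth at least 0.87 times what the home team would get by proposing next round; and vice versa.
This gives x = 200 − 0.87y and y = 200 − 0.47x, where x and y are each side's share when it proposes.
Hence (1 − 0.87·0.47)x = 200(1 − 0.87), i.e. 0.5911·x = 26.
x ≈ 43.9858; the home team's share is 200 − x ≈ 156.0142.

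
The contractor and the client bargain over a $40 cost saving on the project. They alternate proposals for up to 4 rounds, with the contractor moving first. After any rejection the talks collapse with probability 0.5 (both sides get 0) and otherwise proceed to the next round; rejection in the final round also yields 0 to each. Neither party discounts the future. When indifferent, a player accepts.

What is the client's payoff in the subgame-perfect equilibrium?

15

Round 4 (the client proposes): the contractor will accept anything ≥ 0, so the client offers 0 and keeps 40.
Round 3 (the contractor proposes): rejecting gives the client an expected 0.5 × 40 = 20; the contractor offers that and keeps 20.
Round 2 (the client proposes): rejecting gives the contractor an expected 0.5 × 20 = 10; the client offers that and keeps 30.
Round 1 (the contractor proposes): rejecting gives the client an expected 0.5 × 30 = 15, so the contractor offers 15, keeping 25.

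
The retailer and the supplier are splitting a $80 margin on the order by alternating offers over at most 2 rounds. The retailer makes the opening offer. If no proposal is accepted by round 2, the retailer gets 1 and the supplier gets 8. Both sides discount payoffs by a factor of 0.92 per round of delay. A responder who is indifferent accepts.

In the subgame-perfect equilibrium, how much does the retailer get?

7.32

Round 2 (the supplier proposes): the retailer gets 1 if talks fail, so the supplier offers 1 and keeps 79.
Round 1 (the retailer proposes): the supplier can get 79 next round, worth 0.92 × 79 = 72.68 now; the retailer offers that and keeps 7.32.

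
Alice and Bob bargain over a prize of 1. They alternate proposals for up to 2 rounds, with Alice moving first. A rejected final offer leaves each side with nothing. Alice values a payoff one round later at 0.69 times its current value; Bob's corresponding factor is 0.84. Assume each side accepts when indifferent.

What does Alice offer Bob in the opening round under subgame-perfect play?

0.84

Round 2 (Bob proposes): Alice will accept anything ≥ 0, so Bob offers 0 and keeps 1.
Round 1 (Alice proposes): Bob can get 1 next round, worth 0.84 × 1 = 0.84 now; Alice offers that and keeps 0.16.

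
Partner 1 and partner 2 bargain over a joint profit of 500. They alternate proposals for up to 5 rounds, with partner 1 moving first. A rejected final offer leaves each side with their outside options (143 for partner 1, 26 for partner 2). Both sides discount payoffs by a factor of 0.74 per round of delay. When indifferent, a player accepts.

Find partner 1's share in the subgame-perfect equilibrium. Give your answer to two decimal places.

Round 5 (partner 1 proposes): partner 2 gets 26 if talks fail, so partner 1 offers 26 and keeps 474.
Round 4 (partner 2 proposes): partner 1 can get 474 next round, worth 0.74 × 474 = 350.76 now; partner 2 offers that and keeps 149.24.
Round 3 (partner 1 proposes): partner 2 can get 149.24 next round, worth 0.74 × 149.24 = 110.4376 now. Partner 1 offers 110.4376 and keeps 500 − 110.4376 = 389.5624.
Round 2 (partner 2 proposes): partner 1 can get 389.5624 next round, worth 0.74 × 389.5624 = 288.276176 now, so partner 2 offers 288.276176, keeping 211.723824.
Round 1 (partner 1 proposes): partner 2 can get 211.723824 next round, worth 0.74 × 211.723824 = 156.67562976 now; partner 1 offers that and keeps 343.32437024.

343.32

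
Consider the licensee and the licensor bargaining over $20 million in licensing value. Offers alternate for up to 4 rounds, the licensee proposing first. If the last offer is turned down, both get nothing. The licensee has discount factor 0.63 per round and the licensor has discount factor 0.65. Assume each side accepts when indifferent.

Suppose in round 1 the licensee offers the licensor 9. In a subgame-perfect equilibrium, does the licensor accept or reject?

Round 4 (the licensor proposes): rejection yields 0 for the licensee; the licensor offers 0 and keeps 20.
Round 3 (the licensee proposes): the licensor can get 20 next round, worth 0.65 × 20 = 13 now. The licensee offers 13 and keeps 20 − 13 = 7.
Round 2 (the licensor proposes): the licensee can get 7 next round, worth 0.63 × 7 = 4.41 now; the licensor offers that and keeps 15.59.
So by rejecting in round 1, the licensor gets 15.59 next round, worth 0.65 × 15.59 = 10.1335 now.
Offer 9 < 10.1335, so the licensor rejects.

Reject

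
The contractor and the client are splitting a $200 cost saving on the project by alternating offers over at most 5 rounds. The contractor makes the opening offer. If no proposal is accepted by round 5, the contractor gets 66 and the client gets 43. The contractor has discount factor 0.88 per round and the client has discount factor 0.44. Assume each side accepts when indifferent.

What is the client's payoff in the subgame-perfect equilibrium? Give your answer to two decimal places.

Round 5 (the contractor proposes): the client gets 43 if talks fail, so the contractor offers 43 and keeps 157.
Round 4 (the client proposes): the contractor can get 157 next round, worth 0.88 × 157 = 138.16 now, so the client offers 138.16, keeping 61.84.
Round 3 (the contractor proposes): the client can get 61.84 next round, worth 0.44 × 61.84 = 27.2096 now; the contractor offers that and keeps 172.7904.
Round 2 (the client proposes): the contractor can get 172.7904 next round, worth 0.88 × 172.7904 = 152.055552 now, so the client offers 152.055552, keeping 47.944448.
Round 1 (the contractor proposes): the client can get 47.944448 next round, worth 0.44 × 47.944448 = 21.09555712 now. The contractor offers 21.09555712 and keeps 200 − 21.09555712 = 178.90444288.

21.10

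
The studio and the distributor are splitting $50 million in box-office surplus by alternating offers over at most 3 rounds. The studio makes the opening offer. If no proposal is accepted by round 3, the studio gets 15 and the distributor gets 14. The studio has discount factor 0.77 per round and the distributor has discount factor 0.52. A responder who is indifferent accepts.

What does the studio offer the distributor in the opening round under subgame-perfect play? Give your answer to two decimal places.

Round 3 (the studio proposes): the distributor gets 14 if talks fail, so the studio offers 14 and keeps 36.
Round 2 (the distributor proposes): the studio can get 36 next round, worth 0.77 × 36 = 27.72 now, so the distributor offers 27.72, keeping 22.28.
Round 1 (the studio proposes): the distributor can get 22.28 next round, worth 0.52 × 22.28 = 11.5856 now, so the studio offers 11.5856, keeping 38.4144.

11.59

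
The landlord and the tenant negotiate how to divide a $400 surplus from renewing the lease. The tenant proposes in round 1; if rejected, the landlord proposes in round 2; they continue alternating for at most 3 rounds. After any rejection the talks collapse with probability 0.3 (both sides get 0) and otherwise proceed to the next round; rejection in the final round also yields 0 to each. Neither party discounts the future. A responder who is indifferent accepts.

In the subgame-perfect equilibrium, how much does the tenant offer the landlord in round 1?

84

By backward induction:
Round 3 (the tenant proposes): the landlord will accept anything ≥ 0, so the tenant offers 0 and keeps 400.
Round 2 (the landlord proposes): rejecting gives the tenant an expected 0.7 × 400 = 280. The landlord offers 280 and keeps 400 − 280 = 120.
Round 1 (the tenant proposes): rejecting gives the landlord an expected 0.7 × 120 = 84. The tenant offers 84 and keeps 400 − 84 = 316.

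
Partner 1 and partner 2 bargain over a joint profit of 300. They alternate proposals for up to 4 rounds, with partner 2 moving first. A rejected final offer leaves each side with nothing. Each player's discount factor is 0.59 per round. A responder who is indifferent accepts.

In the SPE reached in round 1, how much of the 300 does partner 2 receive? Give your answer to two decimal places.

165.82

By backward induction:
Round 4 (partner 1 proposes): rejection yields 0 for partner 2; partner 1 offers 0 and keeps 300.
Round 3 (partner 2 proposes): partner 1 can get 300 next round, worth 0.59 × 300 = 177 now. Partner 2 offers 177 and keeps 300 − 177 = 123.
Round 2 (partner 1 proposes): partner 2 can get 123 next round, worth 0.59 × 123 = 72.57 now. Partner 1 offers 72.57 and keeps 300 − 72.57 = 227.43.
Round 1 (partner 2 proposes): partner 1 can get 227.43 next round, worth 0.59 × 227.43 = 134.1837 now. Partner 2 offers 134.1837 and keeps 300 − 134.1837 = 165.8163.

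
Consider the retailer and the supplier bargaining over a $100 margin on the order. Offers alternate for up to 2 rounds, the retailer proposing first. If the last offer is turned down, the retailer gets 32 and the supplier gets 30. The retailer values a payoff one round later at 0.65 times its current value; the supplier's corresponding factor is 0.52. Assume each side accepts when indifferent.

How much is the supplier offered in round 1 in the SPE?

35.36

Round 2 (the supplier proposes): the retailer gets 32 if talks fail, so the supplier offers 32 and keeps 68.
Round 1 (the retailer proposes): the supplier can get 68 next round, worth 0.52 × 68 = 35.36 now, so the retailer offers 35.36, keeping 64.64.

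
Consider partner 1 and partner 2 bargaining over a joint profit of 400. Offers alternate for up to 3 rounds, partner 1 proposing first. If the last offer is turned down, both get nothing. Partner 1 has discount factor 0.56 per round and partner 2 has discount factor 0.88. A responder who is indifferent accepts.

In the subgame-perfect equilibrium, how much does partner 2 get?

154.88

Round 3 (partner 1 proposes): partner 2 will accept anything ≥ 0, so partner 1 offers 0 and keeps 400.
Round 2 (partner 2 proposes): partner 1 can get 400 next round, worth 0.56 × 400 = 224 now, so partner 2 offers 224, keeping 176.
Round 1 (partner 1 proposes): partner 2 can get 176 next round, worth 0.88 × 176 = 154.88 now; partner 1 offers that and keeps 245.12.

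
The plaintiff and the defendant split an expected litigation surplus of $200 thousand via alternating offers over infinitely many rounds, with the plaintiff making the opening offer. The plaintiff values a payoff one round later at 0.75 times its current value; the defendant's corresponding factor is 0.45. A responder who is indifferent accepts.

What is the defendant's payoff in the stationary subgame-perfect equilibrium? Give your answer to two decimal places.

In a stationary SPE each proposer offers the other exactly their discounted continuation value.
If the plaintiff keeps x when proposing and the defendant keeps y when proposing, then x = 200 − 0.45y and y = 200 − 0.75x.
Solving: x = 200(1 − 0.45) / (1 − 0.75·0.45) = 110 / 0.6625 ≈ 166.0377.
The defendant gets 200 − 166.0377 ≈ 33.9623.

33.96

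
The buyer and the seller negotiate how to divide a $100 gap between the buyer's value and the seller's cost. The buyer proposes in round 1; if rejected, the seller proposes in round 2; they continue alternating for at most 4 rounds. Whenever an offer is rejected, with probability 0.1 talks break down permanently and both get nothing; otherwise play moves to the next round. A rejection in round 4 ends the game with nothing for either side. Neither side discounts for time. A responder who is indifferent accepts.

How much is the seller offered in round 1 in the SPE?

Round 4 (the seller proposes): rejection yields 0 for the buyer; the seller offers 0 and keeps 100.
Round 3 (the buyer proposes): rejecting gives the seller an expected 0.9 × 100 = 90; the buyer offers that and keeps 10.
Round 2 (the seller proposes): rejecting gives the buyer an expected 0.9 × 10 = 9, so the seller offers 9, keeping 91.
Round 1 (the buyer proposes): rejecting gives the seller an expected 0.9 × 91 = 81.9; the buyer offers that and keeps 18.1.

81.9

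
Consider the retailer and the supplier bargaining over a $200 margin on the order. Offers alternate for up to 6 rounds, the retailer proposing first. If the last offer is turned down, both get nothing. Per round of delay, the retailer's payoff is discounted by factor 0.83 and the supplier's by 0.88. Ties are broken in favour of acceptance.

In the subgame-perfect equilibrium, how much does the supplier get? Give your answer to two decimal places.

Round 6 (the supplier proposes): the retailer will accept anything ≥ 0, so the supplier offers 0 and keeps 200.
Round 5 (the retailer proposes): the supplier can get 200 next round, worth 0.88 × 200 = 176 now, so the retailer offers 176, keeping 24.
Round 4 (the supplier proposes): the retailer can get 24 next round, worth 0.83 × 24 = 19.92 now, so the supplier offers 19.92, keeping 180.08.
Round 3 (the retailer proposes): the supplier can get 180.08 next round, worth 0.88 × 180.08 = 158.4704 now; the retailer offers that and keeps 41.5296.
Round 2 (the supplier proposes): the retailer can get 41.5296 next round, worth 0.83 × 41.5296 = 34.469568 now. The supplier offers 34.469568 and keeps 200 − 34.469568 = 165.530432.
Round 1 (the retailer proposes): the supplier can get 165.530432 next round, worth 0.88 × 165.530432 = 145.66678016 now, so the retailer offers 145.66678016, keeping 54.33321984.

145.67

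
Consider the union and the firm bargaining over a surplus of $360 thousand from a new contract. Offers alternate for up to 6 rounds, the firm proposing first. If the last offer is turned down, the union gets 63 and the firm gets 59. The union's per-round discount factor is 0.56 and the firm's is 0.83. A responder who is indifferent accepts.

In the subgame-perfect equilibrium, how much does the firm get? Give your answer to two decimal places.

Solve by backward induction from round 6.
Round 6 (the union proposes): the firm gets 59 if talks fail, so the union offers 59 and keeps 301.
Round 5 (the firm proposes): the union can get 301 next round, worth 0.56 × 301 = 168.56 now; the firm offers that and keeps 191.44.
Round 4 (the union proposes): the firm can get 191.44 next round, worth 0.83 × 191.44 = 158.8952 now, so the union offers 158.8952, keeping 201.1048.
Round 3 (the firm proposes): the union can get 201.1048 next round, worth 0.56 × 201.1048 = 112.618688 now. The firm offers 112.618688 and keeps 360 − 112.618688 = 247.381312.
Round 2 (the union proposes): the firm can get 247.381312 next round, worth 0.83 × 247.381312 = 205.32648896 now, so the union offers 205.32648896, keeping 154.67351104.
Round 1 (the firm proposes): the union can get 154.67351104 next round, worth 0.56 × 154.67351104 = 86.6171661824 now; the firm offers that and keeps 273.3828338176.

273.38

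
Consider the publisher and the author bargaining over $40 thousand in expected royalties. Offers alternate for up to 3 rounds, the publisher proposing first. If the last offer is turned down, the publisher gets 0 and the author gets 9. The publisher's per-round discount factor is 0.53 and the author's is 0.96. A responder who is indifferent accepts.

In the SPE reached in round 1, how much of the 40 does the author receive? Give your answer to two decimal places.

22.63

Round 3 (the publisher proposes): the author gets 9 if talks fail, so the publisher offers 9 and keeps 31.
Round 2 (the author proposes): the publisher can get 31 next round, worth 0.53 × 31 = 16.43 now; the author offers that and keeps 23.57.
Round 1 (the publisher proposes): the author can get 23.57 next round, worth 0.96 × 23.57 = 22.6272 now; the publisher offers that and keeps 17.3728.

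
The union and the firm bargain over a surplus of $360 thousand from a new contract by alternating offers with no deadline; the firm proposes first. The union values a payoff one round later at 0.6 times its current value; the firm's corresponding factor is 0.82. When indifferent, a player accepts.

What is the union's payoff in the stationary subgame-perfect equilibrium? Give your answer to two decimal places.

76.54

Let x be the firm's share when the firm proposes and y be the union's share when the union proposes.
The union accepts iff offered ≥ 0.6·y, so x = 360 − 0.6y. Symmetrically y = 360 − 0.82x.
Substituting: x = 360 − 0.6(360 − 0.82x), giving x(1 − 0.82·0.6) = 360(1 − 0.6).
So x = 360 × 0.4 / 0.508 ≈ 283.4646, and the union receives 360 − x ≈ 76.5354.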